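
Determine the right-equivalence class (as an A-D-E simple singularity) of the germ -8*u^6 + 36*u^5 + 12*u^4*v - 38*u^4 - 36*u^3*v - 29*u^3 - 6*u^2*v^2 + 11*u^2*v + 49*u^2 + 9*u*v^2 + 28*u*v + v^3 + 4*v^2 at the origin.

A_2

The Hessian of f at 0 has rank 1. Corank 1: A-series; mu = 2 gives A_2.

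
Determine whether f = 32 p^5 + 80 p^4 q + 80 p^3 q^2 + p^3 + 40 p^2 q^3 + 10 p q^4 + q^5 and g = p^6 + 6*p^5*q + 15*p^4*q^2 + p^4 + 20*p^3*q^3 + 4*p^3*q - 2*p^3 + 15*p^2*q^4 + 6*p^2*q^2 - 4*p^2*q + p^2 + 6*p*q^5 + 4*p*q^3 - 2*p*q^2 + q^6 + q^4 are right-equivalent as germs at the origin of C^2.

No.

The Hessian of f at 0 has rank 0. Corank 2; j^3 = p^3 is a perfect cube, so E-series; the 5-jet and mu = 8 give E_8. The Hessian of g at 0 has rank 1. Corank 1: A-series; mu = 5 gives A_5. f is E_8 but g is A_5, hence not right-equivalent.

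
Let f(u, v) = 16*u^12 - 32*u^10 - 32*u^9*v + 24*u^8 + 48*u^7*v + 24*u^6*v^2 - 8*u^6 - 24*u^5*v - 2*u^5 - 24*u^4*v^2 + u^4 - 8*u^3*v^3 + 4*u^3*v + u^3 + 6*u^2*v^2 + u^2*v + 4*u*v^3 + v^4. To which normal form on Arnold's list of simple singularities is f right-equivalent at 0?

D_{5}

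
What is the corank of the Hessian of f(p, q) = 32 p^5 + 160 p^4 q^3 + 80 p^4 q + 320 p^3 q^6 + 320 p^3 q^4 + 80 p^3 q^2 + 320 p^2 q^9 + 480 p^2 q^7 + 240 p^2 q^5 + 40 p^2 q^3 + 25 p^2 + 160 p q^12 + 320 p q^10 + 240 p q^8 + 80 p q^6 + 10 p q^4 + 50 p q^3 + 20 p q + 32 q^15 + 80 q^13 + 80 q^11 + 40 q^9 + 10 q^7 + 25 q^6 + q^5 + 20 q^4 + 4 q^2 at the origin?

1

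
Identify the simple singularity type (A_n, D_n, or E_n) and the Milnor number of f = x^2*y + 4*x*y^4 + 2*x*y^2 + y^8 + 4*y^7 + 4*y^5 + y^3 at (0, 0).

The Hessian of f at 0 has rank 0. Corank 2; j^3 = y*(x + y)^2 has shape L^2 M (L != M), so D-series; mu = 9 gives D_9.

Type D9, Milnor number mu = 9.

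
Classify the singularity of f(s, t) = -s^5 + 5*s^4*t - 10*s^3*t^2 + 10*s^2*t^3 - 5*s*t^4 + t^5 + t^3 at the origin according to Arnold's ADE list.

E8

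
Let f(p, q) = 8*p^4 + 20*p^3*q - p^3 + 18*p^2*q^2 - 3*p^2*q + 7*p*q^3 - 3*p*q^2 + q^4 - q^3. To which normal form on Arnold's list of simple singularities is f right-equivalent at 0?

E7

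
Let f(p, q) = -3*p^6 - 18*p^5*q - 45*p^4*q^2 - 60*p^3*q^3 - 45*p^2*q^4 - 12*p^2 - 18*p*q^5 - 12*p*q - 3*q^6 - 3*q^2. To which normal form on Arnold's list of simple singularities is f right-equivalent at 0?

A_{5}

The Hessian of f at 0 is [[-24, -12], [-12, -6]] with rank 1, so corank 1. A Groebner basis of the Jacobian ideal J(f) in C{p,q} is {q^5, p + q/2}; counting standard monomials gives mu = 5. Corank 1: A-series; mu = 5 gives A_5.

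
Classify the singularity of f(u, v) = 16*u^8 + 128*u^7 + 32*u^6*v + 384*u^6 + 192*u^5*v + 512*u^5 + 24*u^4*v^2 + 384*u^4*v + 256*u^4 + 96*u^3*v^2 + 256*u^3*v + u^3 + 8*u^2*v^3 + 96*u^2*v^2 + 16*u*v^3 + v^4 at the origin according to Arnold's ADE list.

E_{6}

The Hessian of f at 0 is [[0, 0], [0, 0]] with rank 0, so corank 2. A Groebner basis of the Jacobian ideal J(f) in C{u,v} is {v^4, u*v^2 + v^3/12, u^2}; counting standard monomials gives mu = 6. Corank 2; j^3 = u^3 is a perfect cube, so E-series; the 4-jet and mu = 6 give E_6.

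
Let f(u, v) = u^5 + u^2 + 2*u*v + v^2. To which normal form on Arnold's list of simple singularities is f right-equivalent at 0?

The Hessian of f at 0 has rank 1. Corank 1: A-series; mu = 4 gives A_4.

A_4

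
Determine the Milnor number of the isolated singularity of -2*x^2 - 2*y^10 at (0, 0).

9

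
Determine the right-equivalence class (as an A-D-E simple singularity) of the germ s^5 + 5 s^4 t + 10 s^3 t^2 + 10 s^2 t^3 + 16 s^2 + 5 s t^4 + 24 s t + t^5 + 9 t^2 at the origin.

A_4

The Hessian of f at 0 has rank 1. Corank 1: A-series; mu = 4 gives A_4.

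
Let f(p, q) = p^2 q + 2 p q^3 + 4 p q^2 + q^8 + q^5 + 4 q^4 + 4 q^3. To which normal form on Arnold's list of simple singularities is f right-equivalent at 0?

D9

The Hessian of f at 0 is [[0, 0], [0, 0]] with rank 0, so corank 2. A Groebner basis of the Jacobian ideal J(f) in C{p,q} is {p^4 + 24*p^3 + 112*p^2*q + p^2 + 177*p*q^2 - 94*p*q - 192*q^2, p^3*q - 6*p^3 - 24*p^2*q - p^2/8 - 257*p*q^2/8 + 63*p*q/4 + 32*q^2, p^3 + p^2*q^2 + 2*p^2*q, p*q + q^3 + 2*q^2}; counting standard monomials gives mu = 9. Corank 2; j^3 = q*(p + 2*q)^2 has shape L^2 M (L != M), so D-series; mu = 9 gives D_9.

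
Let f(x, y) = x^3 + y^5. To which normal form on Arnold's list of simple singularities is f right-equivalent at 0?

The Hessian of f at 0 has rank 0. Corank 2; j^3 = x^3 is a perfect cube, so E-series; the 5-jet and mu = 8 give E_8.

E_8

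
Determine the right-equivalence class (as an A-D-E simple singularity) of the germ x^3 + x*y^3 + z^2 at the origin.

E_{7}

The Hessian of f at 0 has rank 1. Corank 2; j^3 = x^3 is a perfect cube, so E-series; the 4-jet and mu = 7 give E_7.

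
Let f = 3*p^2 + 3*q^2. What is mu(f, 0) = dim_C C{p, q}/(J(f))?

1

The Hessian of f at 0 is [[6, 0], [0, 6]] with rank 2, so corank 0. A Groebner basis of the Jacobian ideal J(f) in C{p,q} is {p, q}; counting standard monomials gives mu = 1. Corank 0: nondegenerate Morse point, so A_1.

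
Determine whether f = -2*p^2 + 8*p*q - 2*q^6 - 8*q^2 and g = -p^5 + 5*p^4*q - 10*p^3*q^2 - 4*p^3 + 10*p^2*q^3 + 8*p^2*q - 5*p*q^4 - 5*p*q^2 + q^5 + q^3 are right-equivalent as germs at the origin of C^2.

The Hessian of f at 0 is [[-4, 8], [8, -16]] with rank 1, so corank 1. A Groebner basis of the Jacobian ideal J(f) in C{p,q} is {q^5, p - 2*q}; counting standard monomials gives mu = 5. Corank 1: A-series; mu = 5 gives A_5. The Hessian of g at 0 is [[0, 0], [0, 0]] with rank 0, so corank 2. A Groebner basis of the Jacobian ideal J(g) in C{p,q} is {32*p*q/5 + q^4 - 16*q^2/5, p*q^2 - q^3/2, p^2 - 3*p*q/2 + q^2/2}; counting standard monomials gives mu = 6. Corank 2; j^3 = -(p - q)*(2*p - q)^2 has shape L^2 M (L != M), so D-series; mu = 6 gives D_6. f is A_5 but g is D_6, hence not right-equivalent.

No.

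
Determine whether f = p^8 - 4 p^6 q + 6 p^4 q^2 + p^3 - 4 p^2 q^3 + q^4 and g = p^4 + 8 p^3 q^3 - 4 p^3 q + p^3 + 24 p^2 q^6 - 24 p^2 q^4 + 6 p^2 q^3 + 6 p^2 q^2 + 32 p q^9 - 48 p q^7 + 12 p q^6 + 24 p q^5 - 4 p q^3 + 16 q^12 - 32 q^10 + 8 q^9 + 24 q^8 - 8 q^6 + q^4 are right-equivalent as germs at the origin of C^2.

The Hessian of f at 0 has rank 0. Corank 2; j^3 = p^3 is a perfect cube, so E-series; the 4-jet and mu = 6 give E_6. The Hessian of g at 0 has rank 0. Corank 2; j^3 = p^3 is a perfect cube, so E-series; the 4-jet and mu = 6 give E_6. Both have type E_6, hence right-equivalent.

Yes.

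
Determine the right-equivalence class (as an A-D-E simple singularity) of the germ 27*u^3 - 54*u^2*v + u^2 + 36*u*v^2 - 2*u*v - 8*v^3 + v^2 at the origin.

A_{2}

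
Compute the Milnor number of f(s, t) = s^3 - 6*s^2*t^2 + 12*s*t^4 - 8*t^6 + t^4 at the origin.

6

The Hessian of f at 0 has rank 0. Corank 2; j^3 = s^3 is a perfect cube, so E-series; the 4-jet and mu = 6 give E_6.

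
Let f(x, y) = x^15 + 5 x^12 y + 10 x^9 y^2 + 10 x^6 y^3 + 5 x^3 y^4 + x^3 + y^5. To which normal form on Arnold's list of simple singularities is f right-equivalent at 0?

E_{8}

The Hessian of f at 0 has rank 0. Corank 2; j^3 = x^3 is a perfect cube, so E-series; the 5-jet and mu = 8 give E_8.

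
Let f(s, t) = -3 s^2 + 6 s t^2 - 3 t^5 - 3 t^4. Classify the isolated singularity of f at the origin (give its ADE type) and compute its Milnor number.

The Hessian of f at 0 has rank 1. Corank 1: A-series; mu = 4 gives A_4.

Type A4, Milnor number mu = 4.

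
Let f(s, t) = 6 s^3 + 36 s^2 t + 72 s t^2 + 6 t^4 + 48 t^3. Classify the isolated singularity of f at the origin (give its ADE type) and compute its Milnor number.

The Hessian of f at 0 has rank 0. Corank 2; j^3 = 6*(s + 2*t)^3 is a perfect cube, so E-series; the 4-jet and mu = 6 give E_6.

Type E6, Milnor number mu = 6.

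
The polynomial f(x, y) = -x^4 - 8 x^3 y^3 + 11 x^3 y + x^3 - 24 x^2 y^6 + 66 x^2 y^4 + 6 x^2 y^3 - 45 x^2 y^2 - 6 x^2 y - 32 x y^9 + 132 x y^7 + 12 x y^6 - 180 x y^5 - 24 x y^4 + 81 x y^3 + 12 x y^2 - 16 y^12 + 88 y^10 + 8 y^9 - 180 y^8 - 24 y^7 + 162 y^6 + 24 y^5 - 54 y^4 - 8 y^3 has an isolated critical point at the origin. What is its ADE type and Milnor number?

The Hessian of f at 0 has rank 0. Corank 2; j^3 = (x - 2*y)^3 is a perfect cube, so E-series; the 4-jet and mu = 7 give E_7.

Type E7, Milnor number mu = 7.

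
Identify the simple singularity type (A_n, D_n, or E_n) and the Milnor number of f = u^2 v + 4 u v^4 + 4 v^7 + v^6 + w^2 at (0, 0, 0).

The Hessian of f at 0 is [[0, 0, 0], [0, 0, 0], [0, 0, 2]] with rank 1, so corank 2. A Groebner basis of the Jacobian ideal J(f) in C{u,v,w} is {u*v/2 + v^4, u^3, u^2*v, -u^2/3 + u*v^2, w}; counting standard monomials gives mu = 7. Corank 2; j^3 = u^2*v has shape L^2 M (L != M), so D-series; mu = 7 gives D_7.

Type D_{7}, Milnor number mu = 7.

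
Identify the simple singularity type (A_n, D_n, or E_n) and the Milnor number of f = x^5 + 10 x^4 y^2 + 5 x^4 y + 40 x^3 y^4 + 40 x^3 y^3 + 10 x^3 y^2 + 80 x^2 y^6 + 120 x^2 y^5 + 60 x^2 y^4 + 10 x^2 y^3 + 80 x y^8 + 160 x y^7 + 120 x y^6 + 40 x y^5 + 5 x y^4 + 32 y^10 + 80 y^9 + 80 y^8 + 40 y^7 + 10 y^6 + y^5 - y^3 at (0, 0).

Type E8, Milnor number mu = 8.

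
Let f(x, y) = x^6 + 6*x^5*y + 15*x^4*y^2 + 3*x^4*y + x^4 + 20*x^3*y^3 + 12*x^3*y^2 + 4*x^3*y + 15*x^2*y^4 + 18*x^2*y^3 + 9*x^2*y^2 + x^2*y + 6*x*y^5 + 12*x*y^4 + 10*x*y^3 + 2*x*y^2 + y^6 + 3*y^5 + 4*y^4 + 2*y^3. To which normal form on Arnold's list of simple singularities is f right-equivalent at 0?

D4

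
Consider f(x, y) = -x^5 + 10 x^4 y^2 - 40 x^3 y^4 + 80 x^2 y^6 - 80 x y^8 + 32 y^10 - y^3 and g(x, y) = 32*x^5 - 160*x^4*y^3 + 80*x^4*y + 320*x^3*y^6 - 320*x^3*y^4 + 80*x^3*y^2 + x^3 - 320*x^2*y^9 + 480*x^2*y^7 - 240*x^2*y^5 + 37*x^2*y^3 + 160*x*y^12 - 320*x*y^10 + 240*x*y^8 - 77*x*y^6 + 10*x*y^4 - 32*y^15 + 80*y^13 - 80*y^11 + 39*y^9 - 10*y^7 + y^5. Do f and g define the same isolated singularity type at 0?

The Hessian of f at 0 is [[0, 0], [0, 0]] with rank 0, so corank 2. A Groebner basis of the Jacobian ideal J(f) in C{x,y} is {x^4, y^2}; counting standard monomials gives mu = 8. Corank 2; j^3 = -y^3 is a perfect cube, so E-series; the 5-jet and mu = 8 give E_8. The Hessian of g at 0 is [[0, 0], [0, 0]] with rank 0, so corank 2. A Groebner basis of the Jacobian ideal J(g) in C{x,y} is {-x^2/2 + x*y^3, 4*x^2 + y^4, x^3, x^2*y}; counting standard monomials gives mu = 8. Corank 2; j^3 = x^3 is a perfect cube, so E-series; the 5-jet and mu = 8 give E_8. Both have type E_8, hence right-equivalent.

Yes.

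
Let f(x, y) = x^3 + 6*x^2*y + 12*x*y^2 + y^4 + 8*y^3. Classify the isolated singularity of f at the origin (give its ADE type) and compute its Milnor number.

Type E_6, Milnor number mu = 6.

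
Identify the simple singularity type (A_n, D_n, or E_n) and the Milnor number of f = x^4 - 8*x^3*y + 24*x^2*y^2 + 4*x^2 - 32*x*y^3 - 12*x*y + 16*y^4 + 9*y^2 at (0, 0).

The Hessian of f at 0 has rank 1. Corank 1: A-series; mu = 3 gives A_3.

Type A3, Milnor number mu = 3.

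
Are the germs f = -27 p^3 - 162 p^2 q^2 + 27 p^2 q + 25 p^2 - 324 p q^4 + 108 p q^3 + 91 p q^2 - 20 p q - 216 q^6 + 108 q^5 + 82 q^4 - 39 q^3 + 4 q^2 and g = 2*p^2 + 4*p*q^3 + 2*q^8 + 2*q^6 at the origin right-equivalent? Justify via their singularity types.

No.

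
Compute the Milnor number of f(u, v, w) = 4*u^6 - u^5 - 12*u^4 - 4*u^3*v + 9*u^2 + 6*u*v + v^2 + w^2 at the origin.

The Hessian of f at 0 has rank 2. Corank 1: A-series; mu = 4 gives A_4.

4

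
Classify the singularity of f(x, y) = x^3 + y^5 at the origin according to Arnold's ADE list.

The Hessian of f at 0 has rank 0. Corank 2; j^3 = x^3 is a perfect cube, so E-series; the 5-jet and mu = 8 give E_8.

E_{8}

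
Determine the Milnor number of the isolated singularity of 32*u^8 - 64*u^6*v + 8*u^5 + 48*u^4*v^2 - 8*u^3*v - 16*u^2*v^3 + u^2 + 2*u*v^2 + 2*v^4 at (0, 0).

The Hessian of f at 0 has rank 1. Corank 1: A-series; mu = 3 gives A_3.

3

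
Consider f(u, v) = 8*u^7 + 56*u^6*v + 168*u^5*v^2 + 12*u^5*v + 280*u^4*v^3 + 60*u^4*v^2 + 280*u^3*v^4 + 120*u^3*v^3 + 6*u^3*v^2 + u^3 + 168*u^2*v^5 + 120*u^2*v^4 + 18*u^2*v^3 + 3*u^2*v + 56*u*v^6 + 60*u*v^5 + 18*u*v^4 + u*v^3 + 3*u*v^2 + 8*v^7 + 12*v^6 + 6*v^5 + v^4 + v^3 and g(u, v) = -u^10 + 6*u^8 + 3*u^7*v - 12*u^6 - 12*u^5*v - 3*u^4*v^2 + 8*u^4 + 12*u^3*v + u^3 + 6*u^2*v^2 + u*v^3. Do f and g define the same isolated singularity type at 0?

The Hessian of f at 0 has rank 0. Corank 2; j^3 = (u + v)^3 is a perfect cube, so E-series; the 4-jet and mu = 7 give E_7. The Hessian of g at 0 has rank 0. Corank 2; j^3 = u^3 is a perfect cube, so E-series; the 4-jet and mu = 7 give E_7. Both have type E_7, hence right-equivalent.

Yes.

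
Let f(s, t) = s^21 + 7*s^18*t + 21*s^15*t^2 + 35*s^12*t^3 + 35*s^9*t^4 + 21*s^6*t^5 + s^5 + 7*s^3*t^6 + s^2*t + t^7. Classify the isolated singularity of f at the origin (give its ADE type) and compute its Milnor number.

Type D_8, Milnor number mu = 8.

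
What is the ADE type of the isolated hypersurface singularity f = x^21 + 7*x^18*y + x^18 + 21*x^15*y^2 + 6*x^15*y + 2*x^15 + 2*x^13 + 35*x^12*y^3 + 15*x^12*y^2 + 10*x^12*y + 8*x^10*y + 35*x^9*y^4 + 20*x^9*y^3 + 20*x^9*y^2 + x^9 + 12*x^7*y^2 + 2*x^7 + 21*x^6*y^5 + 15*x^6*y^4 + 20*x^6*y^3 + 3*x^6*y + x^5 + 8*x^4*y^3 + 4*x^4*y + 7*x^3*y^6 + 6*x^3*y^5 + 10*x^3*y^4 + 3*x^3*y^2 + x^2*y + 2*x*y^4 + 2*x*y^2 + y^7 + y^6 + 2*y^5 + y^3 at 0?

The Hessian of f at 0 has rank 0. Corank 2; j^3 = y*(x + y)^2 has shape L^2 M (L != M), so D-series; mu = 7 gives D_7.

D7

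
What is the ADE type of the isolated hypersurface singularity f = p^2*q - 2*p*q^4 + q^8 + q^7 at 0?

The Hessian of f at 0 has rank 0. Corank 2; j^3 = p^2*q has shape L^2 M (L != M), so D-series; mu = 9 gives D_9.

D_9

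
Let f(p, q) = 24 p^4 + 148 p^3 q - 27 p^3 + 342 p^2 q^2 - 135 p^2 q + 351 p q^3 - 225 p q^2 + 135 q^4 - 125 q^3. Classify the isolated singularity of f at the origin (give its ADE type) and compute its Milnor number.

The Hessian of f at 0 is [[0, 0], [0, 0]] with rank 0, so corank 2. A Groebner basis of the Jacobian ideal J(f) in C{p,q} is {19683*p^2/4 + 32805*p*q/2 + q^4 + 27*q^3/4 + 54675*q^2/4, p^3 - 2565*p^2/4 - 4275*p*q/2 + 15*q^3/4 - 7125*q^2/4, p^2*q + 1053*p^2/4 + 1755*p*q/2 - 29*q^3/12 + 2925*q^2/4, -81*p^2 + p*q^2 - 270*p*q + 14*q^3/9 - 225*q^2}; counting standard monomials gives mu = 7. Corank 2; j^3 = -(3*p + 5*q)^3 is a perfect cube, so E-series; the 4-jet and mu = 7 give E_7.

Type E7, Milnor number mu = 7.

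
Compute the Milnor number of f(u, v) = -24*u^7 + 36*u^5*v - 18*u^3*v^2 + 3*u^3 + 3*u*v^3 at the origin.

The Hessian of f at 0 is [[0, 0], [0, 0]] with rank 0, so corank 2. A Groebner basis of the Jacobian ideal J(f) in C{u,v} is {u^3, u*v^2, 3*u^2 + v^3}; counting standard monomials gives mu = 7. Corank 2; j^3 = 3*u^3 is a perfect cube, so E-series; the 4-jet and mu = 7 give E_7.

7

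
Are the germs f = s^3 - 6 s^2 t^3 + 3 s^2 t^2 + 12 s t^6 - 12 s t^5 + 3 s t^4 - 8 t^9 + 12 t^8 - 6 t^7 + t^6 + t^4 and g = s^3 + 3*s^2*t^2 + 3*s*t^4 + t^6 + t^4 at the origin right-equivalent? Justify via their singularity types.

The Hessian of f at 0 has rank 0. Corank 2; j^3 = s^3 is a perfect cube, so E-series; the 4-jet and mu = 6 give E_6. The Hessian of g at 0 has rank 0. Corank 2; j^3 = s^3 is a perfect cube, so E-series; the 4-jet and mu = 6 give E_6. Both have type E_6, hence right-equivalent.

Yes.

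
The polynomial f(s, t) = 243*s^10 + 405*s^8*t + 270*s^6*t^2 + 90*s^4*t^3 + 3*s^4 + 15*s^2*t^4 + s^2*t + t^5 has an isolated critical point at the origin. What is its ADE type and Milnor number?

Type D6, Milnor number mu = 6.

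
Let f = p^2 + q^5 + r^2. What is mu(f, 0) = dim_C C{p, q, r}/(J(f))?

4

The Hessian of f at 0 has rank 2. Corank 1: A-series; mu = 4 gives A_4.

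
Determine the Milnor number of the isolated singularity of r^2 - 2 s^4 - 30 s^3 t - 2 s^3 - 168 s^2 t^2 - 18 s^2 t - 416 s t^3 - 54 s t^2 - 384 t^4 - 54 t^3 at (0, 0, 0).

7

The Hessian of f at 0 has rank 1. Corank 2; j^3 = -2*(s + 3*t)^3 is a perfect cube, so E-series; the 4-jet and mu = 7 give E_7.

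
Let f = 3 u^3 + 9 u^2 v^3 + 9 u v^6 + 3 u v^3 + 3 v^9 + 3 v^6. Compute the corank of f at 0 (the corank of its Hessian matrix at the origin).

2

Hessian at 0 has rank 0.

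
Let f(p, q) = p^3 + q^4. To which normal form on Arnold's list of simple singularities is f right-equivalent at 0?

E_6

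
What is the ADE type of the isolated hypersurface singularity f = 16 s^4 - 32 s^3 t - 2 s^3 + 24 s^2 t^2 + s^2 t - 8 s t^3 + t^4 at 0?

The Hessian of f at 0 has rank 0. Corank 2; j^3 = -s^2*(2*s - t) has shape L^2 M (L != M), so D-series; mu = 5 gives D_5.

D_5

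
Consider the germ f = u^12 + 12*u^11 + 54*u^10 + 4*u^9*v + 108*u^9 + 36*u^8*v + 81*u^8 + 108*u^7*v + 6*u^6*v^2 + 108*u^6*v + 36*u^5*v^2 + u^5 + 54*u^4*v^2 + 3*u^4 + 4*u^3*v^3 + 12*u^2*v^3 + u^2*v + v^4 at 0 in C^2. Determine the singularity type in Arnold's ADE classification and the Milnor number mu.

The Hessian of f at 0 has rank 0. Corank 2; j^3 = u^2*v has shape L^2 M (L != M), so D-series; mu = 5 gives D_5.

Type D_{5}, Milnor number mu = 5.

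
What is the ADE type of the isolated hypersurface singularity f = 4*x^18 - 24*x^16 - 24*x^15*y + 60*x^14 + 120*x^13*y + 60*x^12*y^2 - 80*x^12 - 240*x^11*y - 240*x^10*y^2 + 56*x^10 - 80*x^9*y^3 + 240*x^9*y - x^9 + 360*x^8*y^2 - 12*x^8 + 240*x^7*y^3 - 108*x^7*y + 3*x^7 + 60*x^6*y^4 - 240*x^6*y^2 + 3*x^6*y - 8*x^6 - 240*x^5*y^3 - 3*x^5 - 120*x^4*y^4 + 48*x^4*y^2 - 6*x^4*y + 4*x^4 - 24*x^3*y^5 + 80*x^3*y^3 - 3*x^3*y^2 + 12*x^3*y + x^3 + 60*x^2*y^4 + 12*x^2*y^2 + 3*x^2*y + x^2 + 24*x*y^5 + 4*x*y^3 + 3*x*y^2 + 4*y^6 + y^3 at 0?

A_{2}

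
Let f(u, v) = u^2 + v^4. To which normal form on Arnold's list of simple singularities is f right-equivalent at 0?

A_{3}

The Hessian of f at 0 has rank 1. Corank 1: A-series; mu = 3 gives A_3.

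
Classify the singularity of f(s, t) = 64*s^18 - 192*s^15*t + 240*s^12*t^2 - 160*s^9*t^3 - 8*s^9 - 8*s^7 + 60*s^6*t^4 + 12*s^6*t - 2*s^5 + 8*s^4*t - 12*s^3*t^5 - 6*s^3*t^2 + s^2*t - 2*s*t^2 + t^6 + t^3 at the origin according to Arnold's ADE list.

The Hessian of f at 0 has rank 0. Corank 2; j^3 = t*(s - t)^2 has shape L^2 M (L != M), so D-series; mu = 7 gives D_7.

D7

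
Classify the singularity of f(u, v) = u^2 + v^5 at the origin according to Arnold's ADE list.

A_{4}

The Hessian of f at 0 has rank 1. Corank 1: A-series; mu = 4 gives A_4.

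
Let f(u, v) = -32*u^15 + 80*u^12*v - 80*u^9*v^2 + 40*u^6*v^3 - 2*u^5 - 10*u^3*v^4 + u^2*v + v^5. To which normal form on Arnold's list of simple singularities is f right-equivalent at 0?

D_{6}

The Hessian of f at 0 is [[0, 0], [0, 0]] with rank 0, so corank 2. A Groebner basis of the Jacobian ideal J(f) in C{u,v} is {u^2/5 + v^4, u^3, u*v}; counting standard monomials gives mu = 6. Corank 2; j^3 = u^2*v has shape L^2 M (L != M), so D-series; mu = 6 gives D_6.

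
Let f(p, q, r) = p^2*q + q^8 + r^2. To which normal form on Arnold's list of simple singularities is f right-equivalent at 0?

D9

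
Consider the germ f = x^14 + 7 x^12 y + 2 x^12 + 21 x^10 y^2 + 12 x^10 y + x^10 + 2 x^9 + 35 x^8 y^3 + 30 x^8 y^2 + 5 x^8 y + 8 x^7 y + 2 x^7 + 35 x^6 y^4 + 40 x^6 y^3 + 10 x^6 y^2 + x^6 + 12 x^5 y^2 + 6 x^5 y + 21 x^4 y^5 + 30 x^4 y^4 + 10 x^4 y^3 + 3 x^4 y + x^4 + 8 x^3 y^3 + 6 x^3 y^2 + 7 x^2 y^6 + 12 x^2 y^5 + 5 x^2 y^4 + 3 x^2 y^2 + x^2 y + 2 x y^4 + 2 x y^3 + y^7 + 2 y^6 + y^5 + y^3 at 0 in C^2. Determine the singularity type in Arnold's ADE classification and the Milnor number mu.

The Hessian of f at 0 has rank 0. Corank 2; j^3 = y*(x^2 + y^2) splits into three distinct lines over C (the quadratic factor has nonzero discriminant), so D_4.

Type D_{4}, Milnor number mu = 4.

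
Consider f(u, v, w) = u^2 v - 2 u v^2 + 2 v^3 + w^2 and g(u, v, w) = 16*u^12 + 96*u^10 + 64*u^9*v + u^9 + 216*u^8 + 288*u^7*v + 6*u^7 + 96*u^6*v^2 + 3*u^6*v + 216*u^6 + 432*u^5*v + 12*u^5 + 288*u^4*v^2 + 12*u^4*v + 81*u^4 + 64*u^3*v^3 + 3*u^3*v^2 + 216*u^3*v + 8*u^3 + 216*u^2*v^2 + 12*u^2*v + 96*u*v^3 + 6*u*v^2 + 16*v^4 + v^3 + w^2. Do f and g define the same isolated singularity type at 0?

No.

The Hessian of f at 0 has rank 1. Corank 2; j^3 = v*(u^2 - 2*u*v + 2*v^2) splits into three distinct lines over C (the quadratic factor has nonzero discriminant), so D_4. The Hessian of g at 0 has rank 1. Corank 2; j^3 = (2*u + v)^3 is a perfect cube, so E-series; the 4-jet and mu = 6 give E_6. f is D_4 but g is E_6, hence not right-equivalent.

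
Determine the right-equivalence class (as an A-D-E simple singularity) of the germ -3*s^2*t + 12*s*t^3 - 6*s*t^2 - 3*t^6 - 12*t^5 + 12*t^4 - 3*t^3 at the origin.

D_{7}

The Hessian of f at 0 is [[0, 0], [0, 0]] with rank 0, so corank 2. A Groebner basis of the Jacobian ideal J(f) in C{s,t} is {s^3 - 2*s^2 + s*t^2 - 3*s*t - t^2, s^2*t + 2*s^2/3 + 2*s*t^2/3 + 7*s*t/6 + t^2/2, -s*t/2 + t^3 - t^2/2}; counting standard monomials gives mu = 7. Corank 2; j^3 = -3*t*(s + t)^2 has shape L^2 M (L != M), so D-series; mu = 7 gives D_7.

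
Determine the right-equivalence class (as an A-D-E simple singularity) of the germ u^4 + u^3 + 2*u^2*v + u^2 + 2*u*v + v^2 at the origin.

A_{2}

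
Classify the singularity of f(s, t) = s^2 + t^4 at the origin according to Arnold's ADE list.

A_3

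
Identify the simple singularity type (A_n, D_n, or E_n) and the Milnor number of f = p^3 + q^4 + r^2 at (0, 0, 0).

The Hessian of f at 0 has rank 1. Corank 2; j^3 = p^3 is a perfect cube, so E-series; the 4-jet and mu = 6 give E_6.

Type E6, Milnor number mu = 6.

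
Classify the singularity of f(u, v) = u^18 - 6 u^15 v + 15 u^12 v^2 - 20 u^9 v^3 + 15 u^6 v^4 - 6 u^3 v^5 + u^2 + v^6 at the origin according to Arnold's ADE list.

The Hessian of f at 0 is [[2, 0], [0, 0]] with rank 1, so corank 1. A Groebner basis of the Jacobian ideal J(f) in C{u,v} is {v^5, u}; counting standard monomials gives mu = 5. Corank 1: A-series; mu = 5 gives A_5.

A5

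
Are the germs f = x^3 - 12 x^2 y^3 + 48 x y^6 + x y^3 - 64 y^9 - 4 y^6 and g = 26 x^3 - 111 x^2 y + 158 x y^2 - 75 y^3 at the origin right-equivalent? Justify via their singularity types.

No.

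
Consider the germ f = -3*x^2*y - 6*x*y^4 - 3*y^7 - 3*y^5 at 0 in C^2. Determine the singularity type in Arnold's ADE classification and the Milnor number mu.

Type D_{6}, Milnor number mu = 6.

The Hessian of f at 0 has rank 0. Corank 2; j^3 = -3*x^2*y has shape L^2 M (L != M), so D-series; mu = 6 gives D_6.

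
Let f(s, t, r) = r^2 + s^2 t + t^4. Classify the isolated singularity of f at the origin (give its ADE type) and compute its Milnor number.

The Hessian of f at 0 is [[0, 0, 0], [0, 0, 0], [0, 0, 2]] with rank 1, so corank 2. A Groebner basis of the Jacobian ideal J(f) in C{s,t,r} is {s^3, s^2/4 + t^3, s*t, r}; counting standard monomials gives mu = 5. Corank 2; j^3 = s^2*t has shape L^2 M (L != M), so D-series; mu = 5 gives D_5.

Type D5, Milnor number mu = 5.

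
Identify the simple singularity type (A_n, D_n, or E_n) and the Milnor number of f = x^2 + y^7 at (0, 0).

Type A_{6}, Milnor number mu = 6.

The Hessian of f at 0 is [[2, 0], [0, 0]] with rank 1, so corank 1. A Groebner basis of the Jacobian ideal J(f) in C{x,y} is {y^6, x}; counting standard monomials gives mu = 6. Corank 1: A-series; mu = 6 gives A_6.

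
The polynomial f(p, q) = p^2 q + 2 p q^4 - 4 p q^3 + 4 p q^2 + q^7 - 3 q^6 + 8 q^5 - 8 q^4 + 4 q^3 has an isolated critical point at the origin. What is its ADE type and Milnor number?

Type D_{7}, Milnor number mu = 7.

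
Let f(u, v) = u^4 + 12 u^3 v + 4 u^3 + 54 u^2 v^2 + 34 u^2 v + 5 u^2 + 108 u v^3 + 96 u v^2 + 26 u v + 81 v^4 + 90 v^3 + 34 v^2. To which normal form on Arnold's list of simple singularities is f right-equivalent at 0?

A1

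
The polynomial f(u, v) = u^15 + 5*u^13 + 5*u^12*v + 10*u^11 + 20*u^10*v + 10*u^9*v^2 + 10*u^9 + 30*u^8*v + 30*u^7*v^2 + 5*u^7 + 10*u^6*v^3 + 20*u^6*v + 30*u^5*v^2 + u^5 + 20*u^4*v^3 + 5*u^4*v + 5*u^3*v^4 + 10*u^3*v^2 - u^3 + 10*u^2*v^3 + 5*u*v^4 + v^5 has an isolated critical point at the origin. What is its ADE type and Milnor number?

The Hessian of f at 0 is [[0, 0], [0, 0]] with rank 0, so corank 2. A Groebner basis of the Jacobian ideal J(f) in C{u,v} is {v^5, u*v^3 + v^4/4, u^2}; counting standard monomials gives mu = 8. Corank 2; j^3 = -u^3 is a perfect cube, so E-series; the 5-jet and mu = 8 give E_8.

Type E_{8}, Milnor number mu = 8.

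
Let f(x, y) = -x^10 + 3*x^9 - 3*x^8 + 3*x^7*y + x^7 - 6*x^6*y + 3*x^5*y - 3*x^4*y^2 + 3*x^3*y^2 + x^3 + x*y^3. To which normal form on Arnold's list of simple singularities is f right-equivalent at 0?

The Hessian of f at 0 is [[0, 0], [0, 0]] with rank 0, so corank 2. A Groebner basis of the Jacobian ideal J(f) in C{x,y} is {x^3, x*y^2, 3*x^2 + y^3}; counting standard monomials gives mu = 7. Corank 2; j^3 = x^3 is a perfect cube, so E-series; the 4-jet and mu = 7 give E_7.

E7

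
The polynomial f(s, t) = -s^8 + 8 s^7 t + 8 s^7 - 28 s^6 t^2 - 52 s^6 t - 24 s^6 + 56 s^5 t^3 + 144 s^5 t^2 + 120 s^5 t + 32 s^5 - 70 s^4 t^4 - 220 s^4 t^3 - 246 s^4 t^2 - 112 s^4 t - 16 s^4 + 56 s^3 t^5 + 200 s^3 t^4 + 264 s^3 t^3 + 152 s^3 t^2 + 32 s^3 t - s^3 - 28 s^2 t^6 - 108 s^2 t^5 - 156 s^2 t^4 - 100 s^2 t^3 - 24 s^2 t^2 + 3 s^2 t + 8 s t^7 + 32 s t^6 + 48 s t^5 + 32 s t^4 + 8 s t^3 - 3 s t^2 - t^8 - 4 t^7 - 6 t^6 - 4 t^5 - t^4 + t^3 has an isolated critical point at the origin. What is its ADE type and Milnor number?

The Hessian of f at 0 has rank 0. Corank 2; j^3 = -(s - t)^3 is a perfect cube, so E-series; the 4-jet and mu = 6 give E_6.

Type E_6, Milnor number mu = 6.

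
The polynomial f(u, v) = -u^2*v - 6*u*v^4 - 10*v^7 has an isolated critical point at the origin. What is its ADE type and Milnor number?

Type D_8, Milnor number mu = 8.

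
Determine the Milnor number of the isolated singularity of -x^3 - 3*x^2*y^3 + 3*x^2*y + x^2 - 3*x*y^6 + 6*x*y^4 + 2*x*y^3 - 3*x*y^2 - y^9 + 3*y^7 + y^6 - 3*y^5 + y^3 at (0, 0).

The Hessian of f at 0 is [[2, 0], [0, 0]] with rank 1, so corank 1. A Groebner basis of the Jacobian ideal J(f) in C{x,y} is {y^2, x}; counting standard monomials gives mu = 2. Corank 1: A-series; mu = 2 gives A_2.

2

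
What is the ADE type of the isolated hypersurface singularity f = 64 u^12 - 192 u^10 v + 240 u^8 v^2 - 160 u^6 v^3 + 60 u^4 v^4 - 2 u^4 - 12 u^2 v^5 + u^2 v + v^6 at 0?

The Hessian of f at 0 has rank 0. Corank 2; j^3 = u^2*v has shape L^2 M (L != M), so D-series; mu = 7 gives D_7.

D_7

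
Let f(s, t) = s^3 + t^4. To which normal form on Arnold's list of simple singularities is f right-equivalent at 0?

E_6

The Hessian of f at 0 has rank 0. Corank 2; j^3 = s^3 is a perfect cube, so E-series; the 4-jet and mu = 6 give E_6.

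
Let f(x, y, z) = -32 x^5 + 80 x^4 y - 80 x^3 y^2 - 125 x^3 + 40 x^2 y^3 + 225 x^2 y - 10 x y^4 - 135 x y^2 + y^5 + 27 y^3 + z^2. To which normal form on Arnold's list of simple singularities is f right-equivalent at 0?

The Hessian of f at 0 has rank 1. Corank 2; j^3 = -(5*x - 3*y)^3 is a perfect cube, so E-series; the 5-jet and mu = 8 give E_8.

E_{8}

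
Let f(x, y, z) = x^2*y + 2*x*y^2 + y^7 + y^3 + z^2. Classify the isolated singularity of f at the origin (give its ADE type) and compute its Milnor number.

The Hessian of f at 0 has rank 1. Corank 2; j^3 = y*(x + y)^2 has shape L^2 M (L != M), so D-series; mu = 8 gives D_8.

Type D_8, Milnor number mu = 8.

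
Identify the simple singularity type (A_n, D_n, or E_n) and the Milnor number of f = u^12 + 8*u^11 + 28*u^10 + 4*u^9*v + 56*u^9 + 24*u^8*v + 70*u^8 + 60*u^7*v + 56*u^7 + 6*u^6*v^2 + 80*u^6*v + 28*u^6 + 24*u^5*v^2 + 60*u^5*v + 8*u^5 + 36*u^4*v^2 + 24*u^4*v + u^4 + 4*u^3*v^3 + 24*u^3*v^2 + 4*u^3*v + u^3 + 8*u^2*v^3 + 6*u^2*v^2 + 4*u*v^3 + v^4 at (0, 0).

The Hessian of f at 0 has rank 0. Corank 2; j^3 = u^3 is a perfect cube, so E-series; the 4-jet and mu = 6 give E_6.

Type E6, Milnor number mu = 6.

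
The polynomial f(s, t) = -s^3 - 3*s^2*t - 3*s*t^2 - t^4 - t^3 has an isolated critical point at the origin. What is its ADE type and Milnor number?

Type E_{6}, Milnor number mu = 6.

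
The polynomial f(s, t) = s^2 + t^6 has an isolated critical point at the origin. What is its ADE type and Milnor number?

Type A5, Milnor number mu = 5.

The Hessian of f at 0 has rank 1. Corank 1: A-series; mu = 5 gives A_5.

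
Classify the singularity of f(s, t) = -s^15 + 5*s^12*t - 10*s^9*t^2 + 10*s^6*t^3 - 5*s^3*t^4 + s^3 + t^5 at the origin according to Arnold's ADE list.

E8

The Hessian of f at 0 is [[0, 0], [0, 0]] with rank 0, so corank 2. A Groebner basis of the Jacobian ideal J(f) in C{s,t} is {t^4, s^2}; counting standard monomials gives mu = 8. Corank 2; j^3 = s^3 is a perfect cube, so E-series; the 5-jet and mu = 8 give E_8.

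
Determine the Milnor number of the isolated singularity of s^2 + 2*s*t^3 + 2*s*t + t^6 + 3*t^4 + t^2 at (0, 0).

3

The Hessian of f at 0 is [[2, 2], [2, 2]] with rank 1, so corank 1. A Groebner basis of the Jacobian ideal J(f) in C{s,t} is {t^3, s + t}; counting standard monomials gives mu = 3. Corank 1: A-series; mu = 3 gives A_3.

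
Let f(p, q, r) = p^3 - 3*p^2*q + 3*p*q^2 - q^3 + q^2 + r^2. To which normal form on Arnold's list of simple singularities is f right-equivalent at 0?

A_{2}

The Hessian of f at 0 has rank 2. Corank 1: A-series; mu = 2 gives A_2.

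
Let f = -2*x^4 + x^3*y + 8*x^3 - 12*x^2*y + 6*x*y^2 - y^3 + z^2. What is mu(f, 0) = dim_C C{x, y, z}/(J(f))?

The Hessian of f at 0 is [[0, 0, 0], [0, 0, 0], [0, 0, 2]] with rank 1, so corank 2. A Groebner basis of the Jacobian ideal J(f) in C{x,y,z} is {768*x^2 - 768*x*y + y^4 - 8*y^3 + 192*y^2, x^3 - 12*x^2 + 12*x*y - 3*y^2, x^2*y - 24*x^2 + 24*x*y - 6*y^2, -32*x^2 + x*y^2 + 32*x*y - y^3/6 - 8*y^2, z}; counting standard monomials gives mu = 7. Corank 2; j^3 = (2*x - y)^3 is a perfect cube, so E-series; the 4-jet and mu = 7 give E_7.

7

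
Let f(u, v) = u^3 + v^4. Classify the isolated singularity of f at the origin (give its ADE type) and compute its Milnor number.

The Hessian of f at 0 has rank 0. Corank 2; j^3 = u^3 is a perfect cube, so E-series; the 4-jet and mu = 6 give E_6.

Type E_{6}, Milnor number mu = 6.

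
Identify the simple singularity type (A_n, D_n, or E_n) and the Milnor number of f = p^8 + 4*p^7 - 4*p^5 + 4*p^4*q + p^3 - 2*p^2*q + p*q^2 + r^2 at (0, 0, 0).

The Hessian of f at 0 is [[0, 0, 0], [0, 0, 0], [0, 0, 2]] with rank 1, so corank 2. A Groebner basis of the Jacobian ideal J(f) in C{p,q,r} is {p^2*q^2 + 2*p^2*q + p^2/2 - 4*p*q^2 - 3*p*q/2 + 2*q^3 + q^2, 3*p^2*q + p^2 + p*q^3 - 6*p*q^2 - 5*p*q/2 + 3*q^3 + 3*q^2/2, 4*p^2*q + 3*p^2/2 - 8*p*q^2 - 7*p*q/2 + q^4 + 4*q^3 + 2*q^2, p^3 - 3*p^2*q + 3*p*q^2 - q^3, r}; counting standard monomials gives mu = 9. Corank 2; j^3 = p*(p - q)^2 has shape L^2 M (L != M), so D-series; mu = 9 gives D_9.

Type D_{9}, Milnor number mu = 9.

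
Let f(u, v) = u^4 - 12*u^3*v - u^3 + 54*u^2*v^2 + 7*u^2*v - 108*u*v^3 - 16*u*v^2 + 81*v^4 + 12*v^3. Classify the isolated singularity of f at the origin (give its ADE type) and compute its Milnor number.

The Hessian of f at 0 has rank 0. Corank 2; j^3 = -(u - 3*v)*(u - 2*v)^2 has shape L^2 M (L != M), so D-series; mu = 5 gives D_5.

Type D_5, Milnor number mu = 5.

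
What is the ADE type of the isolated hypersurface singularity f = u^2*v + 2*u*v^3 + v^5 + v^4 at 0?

D_5

The Hessian of f at 0 is [[0, 0], [0, 0]] with rank 0, so corank 2. A Groebner basis of the Jacobian ideal J(f) in C{u,v} is {u*v^2, u*v + v^3, u^2 - 4*u*v}; counting standard monomials gives mu = 5. Corank 2; j^3 = u^2*v has shape L^2 M (L != M), so D-series; mu = 5 gives D_5.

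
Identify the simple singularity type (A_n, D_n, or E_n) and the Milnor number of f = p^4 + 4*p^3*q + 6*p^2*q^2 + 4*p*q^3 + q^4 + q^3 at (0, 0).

Type E_{6}, Milnor number mu = 6.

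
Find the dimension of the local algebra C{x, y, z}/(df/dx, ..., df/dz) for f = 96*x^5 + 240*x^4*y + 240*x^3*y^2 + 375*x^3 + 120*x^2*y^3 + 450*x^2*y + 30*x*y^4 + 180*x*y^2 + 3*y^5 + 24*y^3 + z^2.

The Hessian of f at 0 has rank 1. Corank 2; j^3 = 3*(5*x + 2*y)^3 is a perfect cube, so E-series; the 5-jet and mu = 8 give E_8.

8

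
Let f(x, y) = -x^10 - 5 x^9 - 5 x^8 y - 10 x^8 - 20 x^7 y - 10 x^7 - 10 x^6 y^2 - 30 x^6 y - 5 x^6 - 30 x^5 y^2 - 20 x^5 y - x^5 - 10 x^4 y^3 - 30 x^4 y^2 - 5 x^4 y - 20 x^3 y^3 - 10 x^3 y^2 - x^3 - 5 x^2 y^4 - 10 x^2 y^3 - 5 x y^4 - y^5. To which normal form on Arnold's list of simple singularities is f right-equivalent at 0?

E_{8}

The Hessian of f at 0 has rank 0. Corank 2; j^3 = -x^3 is a perfect cube, so E-series; the 5-jet and mu = 8 give E_8.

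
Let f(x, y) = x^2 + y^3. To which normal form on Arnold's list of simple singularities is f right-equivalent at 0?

A_2

The Hessian of f at 0 has rank 1. Corank 1: A-series; mu = 2 gives A_2.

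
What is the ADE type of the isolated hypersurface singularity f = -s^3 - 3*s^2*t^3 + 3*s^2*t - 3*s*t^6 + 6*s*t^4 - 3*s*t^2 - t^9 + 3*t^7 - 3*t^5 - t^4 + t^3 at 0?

E_{6}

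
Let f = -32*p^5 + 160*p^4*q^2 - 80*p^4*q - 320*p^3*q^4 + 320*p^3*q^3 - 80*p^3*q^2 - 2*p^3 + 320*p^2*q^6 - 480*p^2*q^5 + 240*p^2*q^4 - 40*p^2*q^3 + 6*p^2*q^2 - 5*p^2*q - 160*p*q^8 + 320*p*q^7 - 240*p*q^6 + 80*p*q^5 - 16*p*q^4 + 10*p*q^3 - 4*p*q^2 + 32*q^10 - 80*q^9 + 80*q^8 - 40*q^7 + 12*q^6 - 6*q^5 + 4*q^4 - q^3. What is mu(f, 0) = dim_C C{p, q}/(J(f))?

6

The Hessian of f at 0 has rank 0. Corank 2; j^3 = -(p + q)^2*(2*p + q) has shape L^2 M (L != M), so D-series; mu = 6 gives D_6.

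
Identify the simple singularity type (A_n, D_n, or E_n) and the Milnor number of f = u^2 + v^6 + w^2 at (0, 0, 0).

The Hessian of f at 0 is [[2, 0, 0], [0, 0, 0], [0, 0, 2]] with rank 2, so corank 1. A Groebner basis of the Jacobian ideal J(f) in C{u,v,w} is {v^5, u, w}; counting standard monomials gives mu = 5. Corank 1: A-series; mu = 5 gives A_5.

Type A_{5}, Milnor number mu = 5.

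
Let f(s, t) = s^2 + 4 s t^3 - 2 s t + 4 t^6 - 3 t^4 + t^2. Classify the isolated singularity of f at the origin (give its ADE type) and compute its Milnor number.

Type A3, Milnor number mu = 3.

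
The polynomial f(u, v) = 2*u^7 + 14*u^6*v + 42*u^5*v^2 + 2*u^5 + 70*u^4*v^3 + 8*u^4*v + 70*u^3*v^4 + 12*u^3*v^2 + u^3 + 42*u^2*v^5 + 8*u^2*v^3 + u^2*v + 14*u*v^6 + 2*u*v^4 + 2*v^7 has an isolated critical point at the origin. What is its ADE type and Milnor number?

Type D8, Milnor number mu = 8.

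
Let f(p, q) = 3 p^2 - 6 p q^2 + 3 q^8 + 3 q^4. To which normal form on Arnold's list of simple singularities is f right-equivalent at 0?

A7

The Hessian of f at 0 has rank 1. Corank 1: A-series; mu = 7 gives A_7.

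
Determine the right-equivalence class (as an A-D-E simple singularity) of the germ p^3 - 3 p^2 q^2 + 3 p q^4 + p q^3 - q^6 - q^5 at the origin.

E7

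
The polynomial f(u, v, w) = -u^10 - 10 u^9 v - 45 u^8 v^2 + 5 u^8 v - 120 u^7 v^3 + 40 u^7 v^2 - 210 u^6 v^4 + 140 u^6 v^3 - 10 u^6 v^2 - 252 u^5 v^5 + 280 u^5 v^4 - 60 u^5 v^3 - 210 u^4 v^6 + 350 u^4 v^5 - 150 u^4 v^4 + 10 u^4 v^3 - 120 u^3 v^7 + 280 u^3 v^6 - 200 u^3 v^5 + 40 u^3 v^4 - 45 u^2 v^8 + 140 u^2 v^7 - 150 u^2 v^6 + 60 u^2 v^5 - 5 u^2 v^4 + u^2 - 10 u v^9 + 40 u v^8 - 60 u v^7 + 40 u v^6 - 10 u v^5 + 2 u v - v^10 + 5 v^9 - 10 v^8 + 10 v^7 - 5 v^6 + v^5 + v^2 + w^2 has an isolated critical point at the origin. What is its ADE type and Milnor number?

The Hessian of f at 0 has rank 2. Corank 1: A-series; mu = 4 gives A_4.

Type A_4, Milnor number mu = 4.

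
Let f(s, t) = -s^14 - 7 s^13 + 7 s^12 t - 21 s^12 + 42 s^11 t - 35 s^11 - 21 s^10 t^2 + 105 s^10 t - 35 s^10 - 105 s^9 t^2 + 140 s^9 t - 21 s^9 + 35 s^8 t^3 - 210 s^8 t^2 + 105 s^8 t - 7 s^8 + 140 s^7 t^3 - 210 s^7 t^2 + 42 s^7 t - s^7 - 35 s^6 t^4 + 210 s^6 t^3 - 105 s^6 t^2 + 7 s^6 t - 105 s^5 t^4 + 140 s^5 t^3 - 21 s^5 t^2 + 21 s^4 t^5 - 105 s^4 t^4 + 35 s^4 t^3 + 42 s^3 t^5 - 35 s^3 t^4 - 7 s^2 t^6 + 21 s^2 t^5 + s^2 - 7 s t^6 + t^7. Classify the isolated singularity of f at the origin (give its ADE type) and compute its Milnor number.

The Hessian of f at 0 has rank 1. Corank 1: A-series; mu = 6 gives A_6.

Type A_6, Milnor number mu = 6.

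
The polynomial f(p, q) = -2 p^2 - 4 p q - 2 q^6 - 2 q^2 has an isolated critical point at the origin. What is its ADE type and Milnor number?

Type A5, Milnor number mu = 5.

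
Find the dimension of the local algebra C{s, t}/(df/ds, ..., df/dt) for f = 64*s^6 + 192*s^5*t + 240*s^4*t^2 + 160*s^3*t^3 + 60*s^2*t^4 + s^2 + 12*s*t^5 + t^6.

The Hessian of f at 0 is [[2, 0], [0, 0]] with rank 1, so corank 1. A Groebner basis of the Jacobian ideal J(f) in C{s,t} is {t^5, s}; counting standard monomials gives mu = 5. Corank 1: A-series; mu = 5 gives A_5.

5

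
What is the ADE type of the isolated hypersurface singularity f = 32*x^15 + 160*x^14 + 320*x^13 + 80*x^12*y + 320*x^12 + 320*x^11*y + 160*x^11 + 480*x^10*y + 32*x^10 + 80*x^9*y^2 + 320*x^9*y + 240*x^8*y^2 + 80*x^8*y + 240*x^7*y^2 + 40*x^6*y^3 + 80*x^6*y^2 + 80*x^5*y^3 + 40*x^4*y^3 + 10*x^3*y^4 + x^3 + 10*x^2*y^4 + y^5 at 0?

The Hessian of f at 0 has rank 0. Corank 2; j^3 = x^3 is a perfect cube, so E-series; the 5-jet and mu = 8 give E_8.

E_8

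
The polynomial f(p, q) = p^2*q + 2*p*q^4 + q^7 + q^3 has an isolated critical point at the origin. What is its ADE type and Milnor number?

Type D_{4}, Milnor number mu = 4.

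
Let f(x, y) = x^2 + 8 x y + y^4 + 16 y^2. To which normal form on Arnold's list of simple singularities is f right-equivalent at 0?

The Hessian of f at 0 is [[2, 8], [8, 32]] with rank 1, so corank 1. A Groebner basis of the Jacobian ideal J(f) in C{x,y} is {y^3, x + 4*y}; counting standard monomials gives mu = 3. Corank 1: A-series; mu = 3 gives A_3.

A_{3}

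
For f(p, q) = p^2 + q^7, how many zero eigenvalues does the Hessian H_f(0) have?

The Hessian at 0 is [[2, 0], [0, 0]] of rank 1; hence corank 1.

1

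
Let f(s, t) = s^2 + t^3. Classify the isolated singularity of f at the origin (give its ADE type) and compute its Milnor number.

Type A2, Milnor number mu = 2.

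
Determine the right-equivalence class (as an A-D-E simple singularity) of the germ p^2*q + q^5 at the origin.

D_6

The Hessian of f at 0 is [[0, 0], [0, 0]] with rank 0, so corank 2. A Groebner basis of the Jacobian ideal J(f) in C{p,q} is {p^2/5 + q^4, p^3, p*q}; counting standard monomials gives mu = 6. Corank 2; j^3 = p^2*q has shape L^2 M (L != M), so D-series; mu = 6 gives D_6.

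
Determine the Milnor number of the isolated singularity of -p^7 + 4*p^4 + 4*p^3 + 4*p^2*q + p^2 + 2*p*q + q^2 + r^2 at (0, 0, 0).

The Hessian of f at 0 is [[2, 2, 0], [2, 2, 0], [0, 0, 2]] with rank 2, so corank 1. A Groebner basis of the Jacobian ideal J(f) in C{p,q,r} is {7*p*q/6 - 5*p/24 + q^4 + 2*q^3/3 + 3*q^2/4 - 5*q/24, p*q^2 - 2*p*q/3 + p/12 + q^3/3 - q^2/2 + q/12, p^2 + p/2 + q/2, r}; counting standard monomials gives mu = 6. Corank 1: A-series; mu = 6 gives A_6.

6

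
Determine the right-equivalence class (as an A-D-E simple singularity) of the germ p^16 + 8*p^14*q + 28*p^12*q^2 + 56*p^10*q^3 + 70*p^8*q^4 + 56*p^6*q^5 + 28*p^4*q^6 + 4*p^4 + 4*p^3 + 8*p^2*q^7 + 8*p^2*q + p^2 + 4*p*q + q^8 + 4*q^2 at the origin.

The Hessian of f at 0 is [[2, 4], [4, 8]] with rank 1, so corank 1. A Groebner basis of the Jacobian ideal J(f) in C{p,q} is {p*q^3 - 3*p*q^2/2 + 5*p*q/16 - p/64 - 3*q^3/2 + q^2/2 - q/32, 7*p*q^2/4 - 7*p*q/16 + 3*p/128 + q^4 + 3*q^3/2 - 11*q^2/16 + 3*q/64, p^2 + p/2 + q}; counting standard monomials gives mu = 7. Corank 1: A-series; mu = 7 gives A_7.

A_{7}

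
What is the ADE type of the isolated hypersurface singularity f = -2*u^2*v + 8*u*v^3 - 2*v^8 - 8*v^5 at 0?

D_{9}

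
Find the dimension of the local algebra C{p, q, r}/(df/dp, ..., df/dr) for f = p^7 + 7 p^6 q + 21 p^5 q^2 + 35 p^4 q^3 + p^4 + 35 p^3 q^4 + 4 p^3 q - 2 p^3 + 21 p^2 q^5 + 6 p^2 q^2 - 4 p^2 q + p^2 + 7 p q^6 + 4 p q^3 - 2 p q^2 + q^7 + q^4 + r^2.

6

The Hessian of f at 0 is [[2, 0, 0], [0, 0, 0], [0, 0, 2]] with rank 2, so corank 1. A Groebner basis of the Jacobian ideal J(f) in C{p,q,r} is {-14*p*q/3 + 5*p/3 + q^4 + 4*q^3/3 - 5*q^2/3, p*q^2 - 4*p*q/3 + p/3 + 2*q^3/3 - q^2/3, p^2 + 2*p*q - p + q^2, r}; counting standard monomials gives mu = 6. Corank 1: A-series; mu = 6 gives A_6.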